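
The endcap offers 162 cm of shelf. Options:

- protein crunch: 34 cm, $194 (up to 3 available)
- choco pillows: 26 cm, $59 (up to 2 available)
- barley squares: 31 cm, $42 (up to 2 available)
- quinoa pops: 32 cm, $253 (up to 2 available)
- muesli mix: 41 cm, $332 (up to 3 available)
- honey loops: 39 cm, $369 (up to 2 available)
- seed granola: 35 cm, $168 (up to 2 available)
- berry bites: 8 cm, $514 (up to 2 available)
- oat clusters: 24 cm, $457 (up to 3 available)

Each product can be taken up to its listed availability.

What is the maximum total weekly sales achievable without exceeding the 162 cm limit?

The ratio ordering already packs tightly: quinoa pops + honey loops + 2×berry bites + 3×oat clusters, 159 cm, 3021.
Nothing else within 162 cm beats 3021.

3021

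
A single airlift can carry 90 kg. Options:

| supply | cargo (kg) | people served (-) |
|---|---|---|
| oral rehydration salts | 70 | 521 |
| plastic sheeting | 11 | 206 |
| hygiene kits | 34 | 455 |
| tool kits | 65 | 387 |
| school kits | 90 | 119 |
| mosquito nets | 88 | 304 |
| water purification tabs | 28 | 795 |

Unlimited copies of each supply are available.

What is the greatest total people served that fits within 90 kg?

2385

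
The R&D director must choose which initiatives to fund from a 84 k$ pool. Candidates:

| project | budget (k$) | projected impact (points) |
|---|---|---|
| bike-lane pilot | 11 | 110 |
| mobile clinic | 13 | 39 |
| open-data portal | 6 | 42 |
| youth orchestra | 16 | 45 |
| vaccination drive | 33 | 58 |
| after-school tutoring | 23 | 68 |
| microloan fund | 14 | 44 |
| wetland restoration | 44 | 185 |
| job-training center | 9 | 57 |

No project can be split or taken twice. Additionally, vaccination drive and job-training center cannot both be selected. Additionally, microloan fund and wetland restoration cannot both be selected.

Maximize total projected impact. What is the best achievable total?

433

By projected impact per k$: bike-lane pilot 10.00, open-data portal 7.00, job-training center 6.33, wetland restoration 4.20 lead.
Best packing: bike-lane pilot + mobile clinic + open-data portal + wetland restoration + job-training center — 83 k$, 433 total.
That's the maximum — no feasible swap from here does better than 433.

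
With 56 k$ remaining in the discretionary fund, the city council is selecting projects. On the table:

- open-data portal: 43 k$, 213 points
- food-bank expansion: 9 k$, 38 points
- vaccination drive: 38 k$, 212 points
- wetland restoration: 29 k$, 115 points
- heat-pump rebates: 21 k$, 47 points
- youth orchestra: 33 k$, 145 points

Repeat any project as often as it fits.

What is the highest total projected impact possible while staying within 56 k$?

Best packing: 2×food-bank expansion + vaccination drive — 56 k$, 288 total.

288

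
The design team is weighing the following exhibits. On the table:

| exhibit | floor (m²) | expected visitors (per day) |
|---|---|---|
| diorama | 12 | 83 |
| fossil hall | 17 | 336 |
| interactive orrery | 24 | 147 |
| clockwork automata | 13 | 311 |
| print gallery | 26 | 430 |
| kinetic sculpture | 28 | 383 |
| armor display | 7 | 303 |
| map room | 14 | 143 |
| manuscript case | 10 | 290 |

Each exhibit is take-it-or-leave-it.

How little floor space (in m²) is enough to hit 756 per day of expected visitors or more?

Minimise m² subject to total expected visitors ≥ 756.
clockwork automata + armor display + manuscript case reaches 904 using 30 m².
No combination under 30 m² hits 756.

30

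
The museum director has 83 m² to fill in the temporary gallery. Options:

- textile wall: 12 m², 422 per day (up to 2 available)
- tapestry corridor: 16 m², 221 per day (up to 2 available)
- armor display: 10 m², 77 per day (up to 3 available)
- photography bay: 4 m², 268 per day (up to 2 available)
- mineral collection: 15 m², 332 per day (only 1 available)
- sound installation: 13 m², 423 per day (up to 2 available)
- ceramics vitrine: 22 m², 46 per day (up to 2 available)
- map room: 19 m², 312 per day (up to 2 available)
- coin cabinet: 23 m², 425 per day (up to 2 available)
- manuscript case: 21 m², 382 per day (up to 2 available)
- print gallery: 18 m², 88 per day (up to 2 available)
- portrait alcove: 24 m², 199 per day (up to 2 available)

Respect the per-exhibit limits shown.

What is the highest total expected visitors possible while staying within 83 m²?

2651

Density check — photography bay 67.00, textile wall 35.17, sound installation 32.54 are the best per m².
Taking the top-ratio exhibits first gives 2×textile wall + armor display + 2×photography bay + mineral collection + 2×sound installation for 2635 (83 m²).
The 25 m² tied up in armor display and mineral collection is better spent on coin cabinet — total rises to 2651 (81 m²).
Every other selection either busts 83 m² or exceeds an availability limit or fails to beat 2651.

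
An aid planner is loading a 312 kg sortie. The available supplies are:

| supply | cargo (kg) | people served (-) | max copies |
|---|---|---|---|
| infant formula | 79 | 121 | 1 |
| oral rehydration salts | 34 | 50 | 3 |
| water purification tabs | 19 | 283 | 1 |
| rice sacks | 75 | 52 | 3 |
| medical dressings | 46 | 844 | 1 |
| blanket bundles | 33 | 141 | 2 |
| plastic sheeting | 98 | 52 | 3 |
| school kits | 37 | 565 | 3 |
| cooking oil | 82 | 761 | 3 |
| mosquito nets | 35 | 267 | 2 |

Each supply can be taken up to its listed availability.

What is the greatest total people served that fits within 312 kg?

Best packing: water purification tabs + medical dressings + 3×school kits + cooking oil + mosquito nets — 293 kg, 3850 total.
No other feasible combination exceeds 3850.

3850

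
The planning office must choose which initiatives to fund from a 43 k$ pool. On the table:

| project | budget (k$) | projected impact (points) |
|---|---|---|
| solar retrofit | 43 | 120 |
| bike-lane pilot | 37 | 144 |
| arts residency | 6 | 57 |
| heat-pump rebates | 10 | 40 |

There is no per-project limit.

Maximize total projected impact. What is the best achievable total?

399

Density check — arts residency 9.50, heat-pump rebates 4.00, bike-lane pilot 3.89 are the best per k$.
Taking 7×arts residency: 42 k$ used, 399 in projected impact.
That's the maximum — no swap from here does better than 399.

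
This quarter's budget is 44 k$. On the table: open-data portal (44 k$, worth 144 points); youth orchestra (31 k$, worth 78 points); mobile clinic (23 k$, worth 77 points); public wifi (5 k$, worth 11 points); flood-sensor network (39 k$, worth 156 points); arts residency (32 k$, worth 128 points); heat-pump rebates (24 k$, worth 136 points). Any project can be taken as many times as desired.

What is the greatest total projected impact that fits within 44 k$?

180

4×public wifi + heat-pump rebates uses 44 of the 44 k$ and totals 180.
Nothing else within 44 k$ beats 180.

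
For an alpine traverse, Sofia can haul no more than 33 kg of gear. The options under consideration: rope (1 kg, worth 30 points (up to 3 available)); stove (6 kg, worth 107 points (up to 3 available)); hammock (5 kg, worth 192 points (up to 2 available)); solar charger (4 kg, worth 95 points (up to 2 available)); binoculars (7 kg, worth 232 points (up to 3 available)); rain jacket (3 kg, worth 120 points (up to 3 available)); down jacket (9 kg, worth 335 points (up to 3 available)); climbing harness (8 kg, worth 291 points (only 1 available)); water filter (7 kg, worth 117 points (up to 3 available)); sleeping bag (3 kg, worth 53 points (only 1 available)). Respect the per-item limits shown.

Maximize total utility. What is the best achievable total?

The ratio heuristic lands on 3×rope + 2×hammock + 3×rain jacket + down jacket (1169) but leaves 2 kg idle.
Dropping 2×rope and hammock frees 7 kg; slotting in down jacket (9 kg) lifts the total to 1252 at 33 kg.
Every other selection either busts 33 kg or exceeds an availability limit or fails to beat 1252.

1252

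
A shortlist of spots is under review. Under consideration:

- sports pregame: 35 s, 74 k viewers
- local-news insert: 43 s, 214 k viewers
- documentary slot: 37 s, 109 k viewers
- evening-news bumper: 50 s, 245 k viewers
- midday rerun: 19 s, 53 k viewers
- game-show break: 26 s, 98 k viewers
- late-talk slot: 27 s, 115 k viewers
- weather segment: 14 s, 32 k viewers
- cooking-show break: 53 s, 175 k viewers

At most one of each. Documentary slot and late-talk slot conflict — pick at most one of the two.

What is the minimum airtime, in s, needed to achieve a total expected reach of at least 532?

119

Look for the lowest-airtime combination reaching 532.
local-news insert + evening-news bumper + game-show break: 557 expected reach at 119 s.
No combination under 119 s hits 532.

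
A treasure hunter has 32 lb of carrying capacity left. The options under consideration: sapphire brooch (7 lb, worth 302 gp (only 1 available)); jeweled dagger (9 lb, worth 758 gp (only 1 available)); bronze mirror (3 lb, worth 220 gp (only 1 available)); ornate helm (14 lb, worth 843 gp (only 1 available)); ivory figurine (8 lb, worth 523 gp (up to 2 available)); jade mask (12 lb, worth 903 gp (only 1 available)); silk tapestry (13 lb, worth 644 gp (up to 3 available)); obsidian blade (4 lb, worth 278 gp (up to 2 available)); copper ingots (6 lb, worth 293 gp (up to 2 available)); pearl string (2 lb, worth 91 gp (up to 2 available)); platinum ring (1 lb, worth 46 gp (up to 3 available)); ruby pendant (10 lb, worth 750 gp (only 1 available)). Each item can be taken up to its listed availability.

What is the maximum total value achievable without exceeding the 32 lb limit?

2457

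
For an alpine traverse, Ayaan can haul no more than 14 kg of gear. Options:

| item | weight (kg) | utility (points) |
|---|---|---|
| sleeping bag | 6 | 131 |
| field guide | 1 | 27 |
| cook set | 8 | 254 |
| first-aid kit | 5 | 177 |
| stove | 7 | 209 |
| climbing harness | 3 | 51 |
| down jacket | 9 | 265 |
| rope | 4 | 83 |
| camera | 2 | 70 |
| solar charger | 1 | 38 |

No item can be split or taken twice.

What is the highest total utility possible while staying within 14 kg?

Filling by ratio: field guide + first-aid kit + rope + camera + solar charger for 395, with 1 kg left unused.
Dropping field guide and rope and camera frees 7 kg; slotting in cook set (8 kg) lifts the total to 469 at 14 kg.
Next best is field guide + cook set + first-aid kit at 458 (14 kg) — short by 11.

469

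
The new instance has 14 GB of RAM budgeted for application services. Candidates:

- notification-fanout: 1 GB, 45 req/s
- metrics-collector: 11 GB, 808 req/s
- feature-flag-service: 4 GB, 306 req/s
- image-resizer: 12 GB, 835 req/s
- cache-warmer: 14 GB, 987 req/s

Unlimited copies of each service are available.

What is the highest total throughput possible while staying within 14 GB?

The ratio ordering already packs tightly: 2×notification-fanout + 3×feature-flag-service, 14 GB, 1008.
Nothing else within 14 GB beats 1008.

1008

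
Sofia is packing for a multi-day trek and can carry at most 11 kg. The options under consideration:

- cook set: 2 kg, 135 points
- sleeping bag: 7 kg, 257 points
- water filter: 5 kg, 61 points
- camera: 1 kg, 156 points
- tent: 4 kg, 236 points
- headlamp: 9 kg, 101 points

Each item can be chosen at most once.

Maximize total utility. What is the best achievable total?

Density check — camera 156.00, cook set 67.50, tent 59.00 are the best per kg.
Filling by ratio: cook set + camera + tent for 527, with 4 kg left unused.
Dropping tent frees 4 kg; slotting in sleeping bag (7 kg) lifts the total to 548 at 10 kg.
The closest alternative, cook set + camera + tent, reaches only 527.

548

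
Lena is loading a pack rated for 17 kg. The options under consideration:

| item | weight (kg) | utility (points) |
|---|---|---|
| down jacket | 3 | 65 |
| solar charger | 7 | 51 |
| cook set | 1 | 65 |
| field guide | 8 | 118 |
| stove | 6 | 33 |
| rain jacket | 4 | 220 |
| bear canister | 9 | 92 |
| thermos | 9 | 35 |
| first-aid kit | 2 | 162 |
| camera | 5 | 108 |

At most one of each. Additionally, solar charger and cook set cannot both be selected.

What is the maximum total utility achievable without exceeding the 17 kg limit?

620

Best packing: down jacket + cook set + rain jacket + first-aid kit + camera — 15 kg, 620 total.
The closest alternative, down jacket + field guide + rain jacket + first-aid kit, reaches only 565.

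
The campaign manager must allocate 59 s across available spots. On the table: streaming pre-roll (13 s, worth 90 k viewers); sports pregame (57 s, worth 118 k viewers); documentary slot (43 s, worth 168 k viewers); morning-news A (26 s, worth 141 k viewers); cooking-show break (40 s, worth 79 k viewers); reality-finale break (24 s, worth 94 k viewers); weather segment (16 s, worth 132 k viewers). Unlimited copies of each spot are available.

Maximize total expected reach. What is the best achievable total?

Ranking by ratio (expected reach/s): weather segment 8.25, streaming pre-roll 6.92, morning-news A 5.42, reality-finale break 3.92.
Taking the top-ratio spots first gives 3×weather segment for 396 (48 s).
The 16 s tied up in weather segment is better spent on 2×streaming pre-roll — total rises to 444 (58 s).

444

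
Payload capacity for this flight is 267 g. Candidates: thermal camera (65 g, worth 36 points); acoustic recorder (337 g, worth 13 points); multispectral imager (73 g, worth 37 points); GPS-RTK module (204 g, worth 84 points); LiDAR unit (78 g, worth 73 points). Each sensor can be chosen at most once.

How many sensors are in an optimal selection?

3

Optimal total is 146.
For example thermal camera + multispectral imager + LiDAR unit achieves it, using 216 g.
All optima have 3 sensors.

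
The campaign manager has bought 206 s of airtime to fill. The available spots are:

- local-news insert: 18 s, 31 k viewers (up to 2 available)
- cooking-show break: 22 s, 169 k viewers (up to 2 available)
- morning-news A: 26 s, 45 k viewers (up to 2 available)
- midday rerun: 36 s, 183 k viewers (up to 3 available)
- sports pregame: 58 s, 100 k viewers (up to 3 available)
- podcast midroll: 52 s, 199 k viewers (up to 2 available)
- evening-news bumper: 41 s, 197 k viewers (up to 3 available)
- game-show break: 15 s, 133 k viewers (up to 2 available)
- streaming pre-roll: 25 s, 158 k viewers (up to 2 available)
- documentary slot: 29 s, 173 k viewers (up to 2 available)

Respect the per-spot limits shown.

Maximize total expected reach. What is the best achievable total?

By expected reach per s: game-show break 8.87, cooking-show break 7.68, streaming pre-roll 6.32, documentary slot 5.97 lead.
Taking the top-ratio spots first gives local-news insert + 2×cooking-show break + 2×game-show break + 2×streaming pre-roll + 2×documentary slot for 1297 (200 s).
Dropping local-news insert and game-show break frees 33 s; slotting in midday rerun (36 s) lifts the total to 1316 at 203 s.
That's the maximum — no swap from here does better than 1316.

1316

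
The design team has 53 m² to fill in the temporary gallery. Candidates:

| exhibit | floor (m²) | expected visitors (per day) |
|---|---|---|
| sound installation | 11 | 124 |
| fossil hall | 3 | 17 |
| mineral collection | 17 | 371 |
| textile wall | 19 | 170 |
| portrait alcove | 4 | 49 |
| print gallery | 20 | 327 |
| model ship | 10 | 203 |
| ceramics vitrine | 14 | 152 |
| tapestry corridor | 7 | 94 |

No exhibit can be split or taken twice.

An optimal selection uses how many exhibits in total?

4

Optimal total is 950.
mineral collection + portrait alcove + print gallery + model ship hits 950 at 51 m².
All optima have 4 exhibits.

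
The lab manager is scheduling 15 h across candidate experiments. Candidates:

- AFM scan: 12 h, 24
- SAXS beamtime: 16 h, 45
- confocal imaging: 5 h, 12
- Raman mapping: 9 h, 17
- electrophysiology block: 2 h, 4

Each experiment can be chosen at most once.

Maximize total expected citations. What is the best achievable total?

29

The ratio heuristic lands on confocal imaging + electrophysiology block (16) but leaves 8 h idle.
Dropping electrophysiology block frees 2 h; slotting in Raman mapping (9 h) lifts the total to 29 at 14 h.
No other feasible combination exceeds 29.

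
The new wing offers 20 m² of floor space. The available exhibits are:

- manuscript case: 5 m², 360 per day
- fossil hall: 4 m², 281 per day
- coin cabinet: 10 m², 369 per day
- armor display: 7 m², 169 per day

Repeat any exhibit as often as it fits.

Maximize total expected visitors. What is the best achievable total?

Best packing: 4×manuscript case — 20 m², 1440 total.

1440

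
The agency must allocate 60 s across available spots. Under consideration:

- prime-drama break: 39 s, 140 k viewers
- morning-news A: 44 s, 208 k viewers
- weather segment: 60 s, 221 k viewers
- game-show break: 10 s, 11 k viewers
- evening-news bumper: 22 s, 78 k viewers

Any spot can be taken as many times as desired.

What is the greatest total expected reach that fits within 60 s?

221

A density-first pass picks morning-news A + game-show break — 219 at 54 s.
Replace morning-news A and game-show break with weather segment: the trade gains 2 net, giving 221 at 60 s.
Every other selection either busts 60 s or fails to beat 221.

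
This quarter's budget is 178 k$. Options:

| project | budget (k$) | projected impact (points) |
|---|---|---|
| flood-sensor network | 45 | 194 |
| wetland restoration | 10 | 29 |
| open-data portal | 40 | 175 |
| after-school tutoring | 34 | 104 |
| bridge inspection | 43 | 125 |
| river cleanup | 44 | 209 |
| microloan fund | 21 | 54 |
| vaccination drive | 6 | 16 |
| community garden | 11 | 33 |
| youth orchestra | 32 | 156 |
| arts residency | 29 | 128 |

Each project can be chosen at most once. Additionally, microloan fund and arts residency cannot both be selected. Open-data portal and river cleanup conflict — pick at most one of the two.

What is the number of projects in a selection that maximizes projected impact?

Best achievable projected impact is 765.
flood-sensor network + wetland restoration + river cleanup + vaccination drive + community garden + youth orchestra + arts residency hits 765 at 177 k$.
All optima have 7 projects.

7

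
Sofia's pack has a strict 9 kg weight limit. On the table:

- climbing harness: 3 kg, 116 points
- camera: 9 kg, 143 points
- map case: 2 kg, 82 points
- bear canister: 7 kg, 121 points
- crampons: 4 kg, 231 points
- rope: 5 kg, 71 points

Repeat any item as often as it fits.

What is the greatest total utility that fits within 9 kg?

462

Density check — crampons 57.75, map case 41.00, climbing harness 38.67 are the best per kg.
Taking 2×crampons: 8 kg used, 462 in utility.
Nothing else within 9 kg beats 462.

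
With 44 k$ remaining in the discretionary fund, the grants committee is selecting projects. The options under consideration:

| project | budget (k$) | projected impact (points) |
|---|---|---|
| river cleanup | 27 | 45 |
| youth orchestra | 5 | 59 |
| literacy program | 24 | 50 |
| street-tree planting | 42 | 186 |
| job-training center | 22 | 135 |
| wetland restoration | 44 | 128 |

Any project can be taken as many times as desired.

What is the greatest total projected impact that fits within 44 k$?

472

By projected impact per k$: youth orchestra 11.80, job-training center 6.14, street-tree planting 4.43 lead.
Taking 8×youth orchestra: 40 k$ used, 472 in projected impact.
Nothing else within 44 k$ beats 472.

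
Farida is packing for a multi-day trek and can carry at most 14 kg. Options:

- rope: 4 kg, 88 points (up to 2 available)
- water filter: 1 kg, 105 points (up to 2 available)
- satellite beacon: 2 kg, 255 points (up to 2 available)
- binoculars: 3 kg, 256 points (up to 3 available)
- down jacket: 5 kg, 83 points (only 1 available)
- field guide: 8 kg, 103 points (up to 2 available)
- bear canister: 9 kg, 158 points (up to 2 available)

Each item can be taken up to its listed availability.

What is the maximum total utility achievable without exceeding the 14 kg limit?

1383

Density check — satellite beacon 127.50, water filter 105.00, binoculars 85.33 are the best per kg.
Greedy by ratio would take 2×water filter + 2×satellite beacon + 2×binoculars: 12 kg used, total 1232.
The 1 kg tied up in water filter is better spent on binoculars — total rises to 1383 (14 kg).
Every other selection either busts 14 kg or exceeds an availability limit or fails to beat 1383.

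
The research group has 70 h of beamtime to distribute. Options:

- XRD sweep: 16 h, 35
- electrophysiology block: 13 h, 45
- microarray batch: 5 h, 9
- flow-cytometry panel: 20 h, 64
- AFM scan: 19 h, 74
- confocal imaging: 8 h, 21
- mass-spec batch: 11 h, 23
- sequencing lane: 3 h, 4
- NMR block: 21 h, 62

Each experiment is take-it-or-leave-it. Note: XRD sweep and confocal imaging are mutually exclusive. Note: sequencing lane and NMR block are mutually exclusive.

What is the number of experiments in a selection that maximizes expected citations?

4

Optimal total is 221.
flow-cytometry panel + AFM scan + confocal imaging + NMR block hits 221 at 68 h.
Any selection reaching 221 contains exactly 4 experiments.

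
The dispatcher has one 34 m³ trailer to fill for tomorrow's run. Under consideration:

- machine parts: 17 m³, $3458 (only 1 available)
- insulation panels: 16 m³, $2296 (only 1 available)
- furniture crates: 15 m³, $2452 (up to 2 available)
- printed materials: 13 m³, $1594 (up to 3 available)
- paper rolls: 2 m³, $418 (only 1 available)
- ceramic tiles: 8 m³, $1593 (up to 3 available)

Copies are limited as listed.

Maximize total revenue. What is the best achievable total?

Density check — paper rolls 209.00, machine parts 203.41, ceramic tiles 199.12 are the best per m³.
The ratio heuristic lands on machine parts + paper rolls + ceramic tiles (5469) but leaves 7 m³ idle.
Replace paper rolls with ceramic tiles: the trade gains 1175 net, giving 6644 at 33 m³.
No other feasible combination exceeds 6644.

6644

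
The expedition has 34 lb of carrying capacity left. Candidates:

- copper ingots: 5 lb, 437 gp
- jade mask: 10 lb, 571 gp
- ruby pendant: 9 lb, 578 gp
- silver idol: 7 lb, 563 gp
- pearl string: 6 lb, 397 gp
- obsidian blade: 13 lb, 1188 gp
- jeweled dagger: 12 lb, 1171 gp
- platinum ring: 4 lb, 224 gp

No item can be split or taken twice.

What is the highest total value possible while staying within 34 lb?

3020

The ratio ordering already packs tightly: copper ingots + obsidian blade + jeweled dagger + platinum ring, 34 lb, 3020.
Runner-up ruby pendant + obsidian blade + jeweled dagger tops out at 2937.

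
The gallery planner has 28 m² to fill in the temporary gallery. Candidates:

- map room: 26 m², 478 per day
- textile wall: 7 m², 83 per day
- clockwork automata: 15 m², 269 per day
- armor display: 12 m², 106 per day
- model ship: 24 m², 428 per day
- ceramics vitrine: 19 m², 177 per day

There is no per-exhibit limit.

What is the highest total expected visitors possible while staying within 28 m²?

478

Best packing: map room — 26 m², 478 total.
That's the maximum — no swap from here does better than 478.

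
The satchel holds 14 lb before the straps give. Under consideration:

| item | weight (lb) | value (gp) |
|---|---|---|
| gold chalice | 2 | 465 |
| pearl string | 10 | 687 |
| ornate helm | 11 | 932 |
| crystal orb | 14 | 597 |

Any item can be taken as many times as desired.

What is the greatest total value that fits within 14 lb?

3255

By value per lb: gold chalice 232.50, ornate helm 84.73, pearl string 68.70 lead.
Taking 7×gold chalice: 14 lb used, 3255 in value.
Every other selection either busts 14 lb or fails to beat 3255.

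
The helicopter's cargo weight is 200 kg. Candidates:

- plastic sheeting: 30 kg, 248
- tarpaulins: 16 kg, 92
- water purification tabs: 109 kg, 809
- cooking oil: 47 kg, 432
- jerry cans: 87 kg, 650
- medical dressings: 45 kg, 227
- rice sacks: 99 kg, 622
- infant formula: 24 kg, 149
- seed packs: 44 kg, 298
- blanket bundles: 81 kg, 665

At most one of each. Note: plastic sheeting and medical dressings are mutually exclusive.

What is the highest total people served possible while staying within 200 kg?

The ratio ordering already packs tightly: plastic sheeting + tarpaulins + cooking oil + infant formula + blanket bundles, 198 kg, 1586.
That's the maximum — no feasible swap from here does better than 1586.

1586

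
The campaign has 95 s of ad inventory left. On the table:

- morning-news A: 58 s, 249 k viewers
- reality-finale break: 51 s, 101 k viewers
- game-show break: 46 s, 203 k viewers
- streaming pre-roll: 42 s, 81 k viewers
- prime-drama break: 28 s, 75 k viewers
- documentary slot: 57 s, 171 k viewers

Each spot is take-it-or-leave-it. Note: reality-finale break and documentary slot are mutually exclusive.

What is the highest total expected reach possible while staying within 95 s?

The ratio heuristic lands on game-show break + prime-drama break (278) but leaves 21 s idle.
Dropping game-show break frees 46 s; slotting in morning-news A (58 s) lifts the total to 324 at 86 s.
Next best is game-show break + streaming pre-roll at 284 (88 s) — short by 40.

324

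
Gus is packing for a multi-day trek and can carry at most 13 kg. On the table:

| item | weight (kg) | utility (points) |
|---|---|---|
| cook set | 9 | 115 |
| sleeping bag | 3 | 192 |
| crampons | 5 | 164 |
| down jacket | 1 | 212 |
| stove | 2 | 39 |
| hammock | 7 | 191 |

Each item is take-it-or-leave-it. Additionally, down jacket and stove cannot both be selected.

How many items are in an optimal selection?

Optimal total is 595.
One optimal bundle: sleeping bag + down jacket + hammock (11 kg).
All optima have 3 items.

3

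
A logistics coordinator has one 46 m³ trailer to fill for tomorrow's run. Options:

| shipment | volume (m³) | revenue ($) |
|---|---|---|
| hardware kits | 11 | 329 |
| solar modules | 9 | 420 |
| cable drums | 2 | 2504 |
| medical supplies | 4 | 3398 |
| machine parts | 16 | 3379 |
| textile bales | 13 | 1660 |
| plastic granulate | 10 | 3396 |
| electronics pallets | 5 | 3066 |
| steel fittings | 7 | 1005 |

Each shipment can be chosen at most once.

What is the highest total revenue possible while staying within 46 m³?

16748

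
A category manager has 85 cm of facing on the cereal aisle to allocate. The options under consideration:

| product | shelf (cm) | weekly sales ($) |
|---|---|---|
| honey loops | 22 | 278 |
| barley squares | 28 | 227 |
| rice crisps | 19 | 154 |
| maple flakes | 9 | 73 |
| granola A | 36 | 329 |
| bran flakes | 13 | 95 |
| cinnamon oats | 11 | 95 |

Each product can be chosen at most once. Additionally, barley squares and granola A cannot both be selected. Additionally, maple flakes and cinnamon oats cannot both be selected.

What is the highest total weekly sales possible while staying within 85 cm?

797

Best packing: honey loops + granola A + bran flakes + cinnamon oats — 82 cm, 797 total.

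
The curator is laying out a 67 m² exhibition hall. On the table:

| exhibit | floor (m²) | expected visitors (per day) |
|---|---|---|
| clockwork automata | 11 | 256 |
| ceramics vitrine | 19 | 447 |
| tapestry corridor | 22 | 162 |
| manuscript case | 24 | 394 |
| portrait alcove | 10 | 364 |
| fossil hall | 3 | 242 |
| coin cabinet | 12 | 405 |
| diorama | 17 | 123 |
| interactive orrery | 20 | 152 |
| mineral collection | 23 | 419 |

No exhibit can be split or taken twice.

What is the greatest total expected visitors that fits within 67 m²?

1877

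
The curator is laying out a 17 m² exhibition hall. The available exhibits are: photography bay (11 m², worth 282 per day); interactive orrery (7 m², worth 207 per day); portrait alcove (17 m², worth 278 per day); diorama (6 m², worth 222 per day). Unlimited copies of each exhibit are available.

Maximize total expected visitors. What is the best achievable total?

504

The ratio heuristic lands on 2×diorama (444) but leaves 5 m² idle.
The 6 m² tied up in diorama is better spent on photography bay — total rises to 504 (17 m²).
That's the maximum — no swap from here does better than 504.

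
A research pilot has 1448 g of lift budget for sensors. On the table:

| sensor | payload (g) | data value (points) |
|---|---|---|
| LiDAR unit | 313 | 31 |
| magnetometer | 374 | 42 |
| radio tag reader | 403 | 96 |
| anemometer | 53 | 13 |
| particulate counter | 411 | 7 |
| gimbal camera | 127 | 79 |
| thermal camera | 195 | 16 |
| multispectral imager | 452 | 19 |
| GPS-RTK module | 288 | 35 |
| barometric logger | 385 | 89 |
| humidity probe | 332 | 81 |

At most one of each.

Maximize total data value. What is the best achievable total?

361

Filling by ratio: radio tag reader + anemometer + gimbal camera + barometric logger + humidity probe for 358, with 148 g left unused.
Dropping anemometer frees 53 g; slotting in thermal camera (195 g) lifts the total to 361 at 1442 g.
The closest alternative, radio tag reader + anemometer + gimbal camera + barometric logger + humidity probe, reaches only 358.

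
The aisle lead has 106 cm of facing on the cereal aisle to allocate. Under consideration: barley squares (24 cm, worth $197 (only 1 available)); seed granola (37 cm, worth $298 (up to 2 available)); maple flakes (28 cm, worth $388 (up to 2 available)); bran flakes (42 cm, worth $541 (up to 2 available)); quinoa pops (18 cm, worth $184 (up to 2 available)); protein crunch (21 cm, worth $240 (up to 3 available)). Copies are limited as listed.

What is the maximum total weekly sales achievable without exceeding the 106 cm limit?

By weekly sales per cm: maple flakes 13.86, bran flakes 12.88, protein crunch 11.43 lead.
The ratio heuristic lands on 2×maple flakes + bran flakes (1317) but leaves 8 cm idle.
Dropping 2×maple flakes frees 56 cm; slotting in bran flakes + protein crunch (63 cm) lifts the total to 1322 at 105 cm.
Every other selection either busts 106 cm or exceeds an availability limit or fails to beat 1322.

1322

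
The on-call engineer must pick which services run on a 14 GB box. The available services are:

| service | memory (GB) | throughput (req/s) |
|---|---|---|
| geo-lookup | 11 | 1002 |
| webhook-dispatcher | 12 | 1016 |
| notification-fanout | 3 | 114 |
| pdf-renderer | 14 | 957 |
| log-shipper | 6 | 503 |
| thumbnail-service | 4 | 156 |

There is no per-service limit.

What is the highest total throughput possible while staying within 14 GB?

Geo-lookup + notification-fanout uses 14 of the 14 GB and totals 1116.
That's the maximum — no swap from here does better than 1116.

1116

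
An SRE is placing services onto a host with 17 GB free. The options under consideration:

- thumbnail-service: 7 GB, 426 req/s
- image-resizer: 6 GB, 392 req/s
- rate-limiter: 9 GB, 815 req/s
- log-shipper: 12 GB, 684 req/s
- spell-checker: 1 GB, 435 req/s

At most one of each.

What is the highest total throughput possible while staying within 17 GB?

1676

A density-first pass picks image-resizer + rate-limiter + spell-checker — 1642 at 16 GB.
Replace image-resizer with thumbnail-service: the trade gains 34 net, giving 1676 at 17 GB.
Every other selection either busts 17 GB or fails to beat 1676.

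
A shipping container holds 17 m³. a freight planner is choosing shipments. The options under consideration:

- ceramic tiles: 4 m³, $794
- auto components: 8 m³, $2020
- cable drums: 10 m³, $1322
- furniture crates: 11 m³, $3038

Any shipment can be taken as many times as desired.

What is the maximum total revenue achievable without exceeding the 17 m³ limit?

4040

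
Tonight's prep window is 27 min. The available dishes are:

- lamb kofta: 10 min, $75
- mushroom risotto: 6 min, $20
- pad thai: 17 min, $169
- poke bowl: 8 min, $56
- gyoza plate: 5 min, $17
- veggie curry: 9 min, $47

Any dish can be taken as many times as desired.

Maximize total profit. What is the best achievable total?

244

Best packing: lamb kofta + pad thai — 27 min, 244 total.
That's the maximum — no swap from here does better than 244.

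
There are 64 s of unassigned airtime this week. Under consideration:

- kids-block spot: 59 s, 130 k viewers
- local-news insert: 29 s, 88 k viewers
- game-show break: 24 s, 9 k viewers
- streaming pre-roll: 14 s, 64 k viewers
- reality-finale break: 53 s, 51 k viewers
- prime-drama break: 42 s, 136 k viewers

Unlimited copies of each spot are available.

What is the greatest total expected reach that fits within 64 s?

Ranking by ratio (expected reach/s): streaming pre-roll 4.57, prime-drama break 3.24, local-news insert 3.03.
The ratio ordering already packs tightly: 4×streaming pre-roll, 56 s, 256.
Nothing else within 64 s beats 256.

256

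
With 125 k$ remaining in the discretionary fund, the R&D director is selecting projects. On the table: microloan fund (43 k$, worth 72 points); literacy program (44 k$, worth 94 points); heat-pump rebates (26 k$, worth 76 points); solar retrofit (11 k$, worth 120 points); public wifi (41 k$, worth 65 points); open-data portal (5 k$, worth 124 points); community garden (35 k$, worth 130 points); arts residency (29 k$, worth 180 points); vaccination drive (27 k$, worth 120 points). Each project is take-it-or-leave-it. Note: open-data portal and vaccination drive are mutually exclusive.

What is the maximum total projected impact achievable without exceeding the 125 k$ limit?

Taking literacy program + solar retrofit + open-data portal + community garden + arts residency: 124 k$ used, 648 in projected impact.

648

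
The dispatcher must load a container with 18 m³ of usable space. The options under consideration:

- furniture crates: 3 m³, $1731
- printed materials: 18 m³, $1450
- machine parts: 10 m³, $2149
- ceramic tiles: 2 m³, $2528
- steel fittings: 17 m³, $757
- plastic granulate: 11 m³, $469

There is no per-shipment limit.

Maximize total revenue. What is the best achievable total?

Taking 9×ceramic tiles: 18 m³ used, 22752 in revenue.
Every other selection either busts 18 m³ or fails to beat 22752.

22752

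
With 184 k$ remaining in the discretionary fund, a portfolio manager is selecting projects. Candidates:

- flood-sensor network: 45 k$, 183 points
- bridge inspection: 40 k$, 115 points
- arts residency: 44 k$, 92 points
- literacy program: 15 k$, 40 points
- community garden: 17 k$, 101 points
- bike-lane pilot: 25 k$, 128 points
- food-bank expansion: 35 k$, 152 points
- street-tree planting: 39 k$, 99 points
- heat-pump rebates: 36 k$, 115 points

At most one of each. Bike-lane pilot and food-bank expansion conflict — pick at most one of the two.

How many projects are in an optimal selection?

6

Best achievable projected impact is 682.
flood-sensor network + bridge inspection + literacy program + community garden + bike-lane pilot + heat-pump rebates hits 682 at 178 k$.
Every optimal selection uses 6 projects.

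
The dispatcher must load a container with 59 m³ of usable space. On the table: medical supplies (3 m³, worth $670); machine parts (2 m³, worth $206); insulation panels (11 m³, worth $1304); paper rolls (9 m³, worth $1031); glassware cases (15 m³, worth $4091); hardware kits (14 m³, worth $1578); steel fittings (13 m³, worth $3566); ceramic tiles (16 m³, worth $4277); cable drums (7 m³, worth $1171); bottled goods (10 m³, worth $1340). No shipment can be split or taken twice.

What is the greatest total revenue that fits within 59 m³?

14150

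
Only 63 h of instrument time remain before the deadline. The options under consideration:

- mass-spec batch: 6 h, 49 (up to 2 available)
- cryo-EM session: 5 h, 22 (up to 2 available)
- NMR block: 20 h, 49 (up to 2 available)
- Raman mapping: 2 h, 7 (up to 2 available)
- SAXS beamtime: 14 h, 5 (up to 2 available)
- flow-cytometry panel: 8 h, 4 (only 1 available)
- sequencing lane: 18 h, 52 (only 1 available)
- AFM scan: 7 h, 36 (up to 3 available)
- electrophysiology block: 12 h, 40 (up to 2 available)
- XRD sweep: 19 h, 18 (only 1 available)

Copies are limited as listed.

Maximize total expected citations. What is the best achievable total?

309

A density-first pass picks 2×mass-spec batch + 2×cryo-EM session + 2×Raman mapping + 3×AFM scan + electrophysiology block — 304 at 59 h.
Replace Raman mapping and electrophysiology block with sequencing lane: the trade gains 5 net, giving 309 at 63 h.
That's the maximum — no swap from here does better than 309.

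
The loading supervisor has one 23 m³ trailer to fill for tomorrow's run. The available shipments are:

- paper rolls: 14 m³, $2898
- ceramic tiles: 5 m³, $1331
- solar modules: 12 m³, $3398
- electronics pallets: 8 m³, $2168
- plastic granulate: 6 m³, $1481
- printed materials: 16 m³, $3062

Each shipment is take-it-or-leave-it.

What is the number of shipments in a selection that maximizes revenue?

The maximum revenue within 23 m³ is 6210.
One optimal bundle: ceramic tiles + solar modules + plastic granulate (23 m³).
Every optimal selection uses 3 shipments.

3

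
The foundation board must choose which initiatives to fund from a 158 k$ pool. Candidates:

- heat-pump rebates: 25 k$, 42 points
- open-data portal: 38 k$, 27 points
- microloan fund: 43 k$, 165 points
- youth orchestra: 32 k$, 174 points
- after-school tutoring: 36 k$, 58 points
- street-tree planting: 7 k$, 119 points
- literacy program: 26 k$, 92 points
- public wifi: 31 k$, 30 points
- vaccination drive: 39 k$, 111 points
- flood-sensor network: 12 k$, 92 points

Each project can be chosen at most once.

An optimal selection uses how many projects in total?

6

Best achievable projected impact is 703.
For example heat-pump rebates + microloan fund + youth orchestra + street-tree planting + vaccination drive + flood-sensor network achieves it, using 158 k$.
All optima have 6 projects.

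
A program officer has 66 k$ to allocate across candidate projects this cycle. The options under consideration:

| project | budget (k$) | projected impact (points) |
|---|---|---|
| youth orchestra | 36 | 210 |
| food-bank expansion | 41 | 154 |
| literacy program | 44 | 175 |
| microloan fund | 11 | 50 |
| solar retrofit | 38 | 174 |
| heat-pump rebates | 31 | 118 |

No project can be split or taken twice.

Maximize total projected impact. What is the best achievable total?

260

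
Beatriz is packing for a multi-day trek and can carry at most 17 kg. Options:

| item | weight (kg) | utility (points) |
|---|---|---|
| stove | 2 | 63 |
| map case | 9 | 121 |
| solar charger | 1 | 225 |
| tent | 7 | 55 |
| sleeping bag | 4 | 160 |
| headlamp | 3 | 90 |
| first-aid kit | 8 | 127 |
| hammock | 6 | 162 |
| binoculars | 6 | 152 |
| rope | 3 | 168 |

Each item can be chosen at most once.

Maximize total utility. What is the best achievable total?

805

Taking the top-ratio items first gives stove + solar charger + sleeping bag + headlamp + rope for 706 (13 kg).
Replace stove with hammock: the trade gains 99 net, giving 805 at 17 kg.
The closest alternative, solar charger + sleeping bag + headlamp + binoculars + rope, reaches only 795.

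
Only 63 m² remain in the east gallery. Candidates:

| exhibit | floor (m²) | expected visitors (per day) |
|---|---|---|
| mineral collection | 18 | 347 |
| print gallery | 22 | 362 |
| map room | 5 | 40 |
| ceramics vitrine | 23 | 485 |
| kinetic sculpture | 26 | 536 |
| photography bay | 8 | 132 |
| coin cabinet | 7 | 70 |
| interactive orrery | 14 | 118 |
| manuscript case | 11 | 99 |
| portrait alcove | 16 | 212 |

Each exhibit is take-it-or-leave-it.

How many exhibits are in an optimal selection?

3

The maximum expected visitors within 63 m² is 1194.
mineral collection + print gallery + ceramics vitrine hits 1194 at 63 m².
Every optimal selection uses 3 exhibits.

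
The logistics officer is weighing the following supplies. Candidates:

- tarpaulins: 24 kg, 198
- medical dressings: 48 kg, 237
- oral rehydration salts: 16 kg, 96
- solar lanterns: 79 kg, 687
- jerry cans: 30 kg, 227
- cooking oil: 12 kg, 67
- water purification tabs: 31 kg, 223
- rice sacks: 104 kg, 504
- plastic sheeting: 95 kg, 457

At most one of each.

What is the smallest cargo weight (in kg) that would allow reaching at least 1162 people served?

Need the lightest bundle worth ≥ 1162.
tarpaulins + solar lanterns + jerry cans + cooking oil reaches 1179 using 145 kg.
Any bundle with less than 145 kg falls short of 1162.

145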